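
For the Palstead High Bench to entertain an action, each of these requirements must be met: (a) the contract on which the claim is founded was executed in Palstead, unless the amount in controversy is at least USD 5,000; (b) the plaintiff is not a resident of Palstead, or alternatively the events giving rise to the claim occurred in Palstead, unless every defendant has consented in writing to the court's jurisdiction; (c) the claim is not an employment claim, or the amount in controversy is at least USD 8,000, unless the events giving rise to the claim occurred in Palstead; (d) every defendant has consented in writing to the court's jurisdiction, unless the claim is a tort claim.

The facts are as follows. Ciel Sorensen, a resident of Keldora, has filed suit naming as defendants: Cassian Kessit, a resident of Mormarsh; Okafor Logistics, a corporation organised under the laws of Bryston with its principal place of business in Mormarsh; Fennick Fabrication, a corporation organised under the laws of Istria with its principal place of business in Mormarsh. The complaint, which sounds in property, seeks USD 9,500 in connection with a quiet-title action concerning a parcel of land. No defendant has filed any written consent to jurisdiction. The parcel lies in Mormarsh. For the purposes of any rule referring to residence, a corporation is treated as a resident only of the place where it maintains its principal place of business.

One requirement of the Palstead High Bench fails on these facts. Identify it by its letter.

The Palstead High Bench:
  (a) No contract (and hence no place of execution) is alleged. But the amount in controversy is 9,500 dollars, which meets the USD 5,000 floor, and the 'unless' clause therefore excuses the requirement. Condition met.
  (b) The plaintiff resides in Keldora, which is not Palstead, which satisfies one of the alternatives. Met.
  (c) The claim is a property claim, not an employment claim — that alternative is enough. Condition met.
  (d) No such written consent has been filed. The proviso offers no rescue either, since the claim is a property claim, not a tort claim. Fails.
Only condition (d) fails.

(d)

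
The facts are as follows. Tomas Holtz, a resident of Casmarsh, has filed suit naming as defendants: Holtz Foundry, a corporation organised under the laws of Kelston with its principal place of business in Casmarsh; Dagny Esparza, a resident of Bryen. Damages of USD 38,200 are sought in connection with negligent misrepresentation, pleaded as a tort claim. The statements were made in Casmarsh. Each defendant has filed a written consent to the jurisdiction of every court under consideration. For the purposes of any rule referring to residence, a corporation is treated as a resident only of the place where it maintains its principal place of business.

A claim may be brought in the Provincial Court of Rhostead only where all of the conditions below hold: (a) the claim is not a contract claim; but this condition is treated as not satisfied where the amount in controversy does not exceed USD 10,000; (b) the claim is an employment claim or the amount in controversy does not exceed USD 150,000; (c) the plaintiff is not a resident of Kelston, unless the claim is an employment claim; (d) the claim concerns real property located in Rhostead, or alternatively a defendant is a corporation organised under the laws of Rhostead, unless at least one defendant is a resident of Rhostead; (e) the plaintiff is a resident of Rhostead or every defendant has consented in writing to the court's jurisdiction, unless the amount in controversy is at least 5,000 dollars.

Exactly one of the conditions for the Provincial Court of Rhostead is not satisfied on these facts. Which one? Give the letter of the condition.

The Provincial Court of Rhostead:
  (a) The claim is a tort claim, not a contract claim. And the carve-out is inapplicable — the amount in controversy is 38,200 dollars, above the 10,000 dollars ceiling. Met.
  (b) The amount in controversy is $38,200, within the $150,000 ceiling, so this disjunct is met. Met.
  (c) The plaintiff resides in Casmarsh, which is not Kelston. Condition met.
  (d) The claim does not concern real property; the corporate defendant(s) are organised in Kelston, not Rhostead — none of the alternatives is met. The proviso offers no rescue either, since no defendant resides in Rhostead (they reside in Casmarsh, Bryen). Not satisfied.
  (e) Every defendant has filed written consent, so one alternative holds. Satisfied.
Only condition (d) fails.

(d)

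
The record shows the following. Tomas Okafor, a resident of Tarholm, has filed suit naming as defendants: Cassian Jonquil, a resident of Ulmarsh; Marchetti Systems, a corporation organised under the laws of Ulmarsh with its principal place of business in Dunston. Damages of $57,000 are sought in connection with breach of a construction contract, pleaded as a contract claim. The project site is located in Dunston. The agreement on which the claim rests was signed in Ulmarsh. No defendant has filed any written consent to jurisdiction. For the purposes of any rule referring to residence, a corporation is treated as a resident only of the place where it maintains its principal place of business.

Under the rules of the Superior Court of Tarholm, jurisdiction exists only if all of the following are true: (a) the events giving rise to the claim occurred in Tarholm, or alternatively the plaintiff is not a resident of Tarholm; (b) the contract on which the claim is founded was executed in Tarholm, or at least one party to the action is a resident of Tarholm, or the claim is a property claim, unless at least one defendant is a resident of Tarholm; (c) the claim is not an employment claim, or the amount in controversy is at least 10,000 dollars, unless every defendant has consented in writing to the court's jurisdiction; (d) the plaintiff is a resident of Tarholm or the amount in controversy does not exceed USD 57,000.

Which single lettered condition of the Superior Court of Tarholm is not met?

The Superior Court of Tarholm:
  (a) The operative events occurred in Dunston, not Tarholm; the plaintiff resides in Tarholm — every alternative fails. Condition not met.
  (b) Tomas Okafor resides in Tarholm, which satisfies one of the alternatives. Satisfied.
  (c) The claim is a contract claim, not an employment claim — that alternative is enough. Satisfied.
  (d) The plaintiff resides in Tarholm — that alternative is enough. Met.
Only condition (a) fails.

(a)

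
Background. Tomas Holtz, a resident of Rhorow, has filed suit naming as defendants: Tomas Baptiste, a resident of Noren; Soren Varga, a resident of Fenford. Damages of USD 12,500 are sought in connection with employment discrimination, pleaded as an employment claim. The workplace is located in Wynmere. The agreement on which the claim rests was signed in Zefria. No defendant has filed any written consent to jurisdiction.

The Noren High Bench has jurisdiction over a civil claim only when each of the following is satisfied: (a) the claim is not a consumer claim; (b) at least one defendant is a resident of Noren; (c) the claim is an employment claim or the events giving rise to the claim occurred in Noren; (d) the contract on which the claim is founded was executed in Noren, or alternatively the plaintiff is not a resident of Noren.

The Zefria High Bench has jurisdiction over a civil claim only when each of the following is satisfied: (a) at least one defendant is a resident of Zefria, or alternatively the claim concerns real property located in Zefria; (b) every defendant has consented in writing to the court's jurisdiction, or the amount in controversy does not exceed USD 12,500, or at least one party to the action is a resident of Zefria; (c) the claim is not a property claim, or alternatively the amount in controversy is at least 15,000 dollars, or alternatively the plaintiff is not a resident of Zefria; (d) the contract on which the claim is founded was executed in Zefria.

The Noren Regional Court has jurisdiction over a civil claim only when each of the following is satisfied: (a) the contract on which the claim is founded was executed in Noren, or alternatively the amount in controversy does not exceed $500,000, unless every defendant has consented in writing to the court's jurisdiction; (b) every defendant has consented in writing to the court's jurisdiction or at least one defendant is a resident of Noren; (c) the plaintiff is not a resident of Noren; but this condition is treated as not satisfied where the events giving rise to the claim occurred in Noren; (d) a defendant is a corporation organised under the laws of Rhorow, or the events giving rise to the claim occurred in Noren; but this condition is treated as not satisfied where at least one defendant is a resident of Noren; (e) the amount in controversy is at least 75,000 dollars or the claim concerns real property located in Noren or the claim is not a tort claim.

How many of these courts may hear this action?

The Noren High Bench:
  (a) The claim is an employment claim, not a consumer claim. Condition met.
  (b) Tomas Baptiste resides in Noren. Condition met.
  (c) The claim is an employment claim, so this disjunct is met. Condition met.
  (d) The plaintiff resides in Rhorow, which is not Noren, which satisfies one of the alternatives. Satisfied.
  → Every requirement is satisfied — jurisdiction.
The Zefria High Bench:
  (a) No defendant resides in Zefria (they reside in Noren, Fenford); the claim does not concern real property — every alternative fails. Condition not met.
  (b) The amount in controversy is USD 12,500, within the $12,500 ceiling, so one alternative holds. Met.
  (c) The claim is an employment claim, not a property claim, so this disjunct is met. Met.
  (d) The contract was executed in Zefria. Satisfied.
  → No jurisdiction.
The Noren Regional Court:
  (a) The amount in controversy is USD 12,500, within the USD 500,000 ceiling, so one alternative holds. Condition met.
  (b) Tomas Baptiste resides in Noren, which satisfies one of the alternatives. Condition met.
  (c) The plaintiff resides in Rhorow, which is not Noren. The exception is not triggered, since the operative events occurred in Wynmere, not Noren. Satisfied.
  (d) No defendant is a corporation; the operative events occurred in Wynmere, not Noren — no alternative holds. Not met.
  (e) The claim is an employment claim, not a tort claim, so this disjunct is met. Satisfied.
  → The court lacks jurisdiction.
Courts with jurisdiction: the Noren High Bench — 1 in total.

1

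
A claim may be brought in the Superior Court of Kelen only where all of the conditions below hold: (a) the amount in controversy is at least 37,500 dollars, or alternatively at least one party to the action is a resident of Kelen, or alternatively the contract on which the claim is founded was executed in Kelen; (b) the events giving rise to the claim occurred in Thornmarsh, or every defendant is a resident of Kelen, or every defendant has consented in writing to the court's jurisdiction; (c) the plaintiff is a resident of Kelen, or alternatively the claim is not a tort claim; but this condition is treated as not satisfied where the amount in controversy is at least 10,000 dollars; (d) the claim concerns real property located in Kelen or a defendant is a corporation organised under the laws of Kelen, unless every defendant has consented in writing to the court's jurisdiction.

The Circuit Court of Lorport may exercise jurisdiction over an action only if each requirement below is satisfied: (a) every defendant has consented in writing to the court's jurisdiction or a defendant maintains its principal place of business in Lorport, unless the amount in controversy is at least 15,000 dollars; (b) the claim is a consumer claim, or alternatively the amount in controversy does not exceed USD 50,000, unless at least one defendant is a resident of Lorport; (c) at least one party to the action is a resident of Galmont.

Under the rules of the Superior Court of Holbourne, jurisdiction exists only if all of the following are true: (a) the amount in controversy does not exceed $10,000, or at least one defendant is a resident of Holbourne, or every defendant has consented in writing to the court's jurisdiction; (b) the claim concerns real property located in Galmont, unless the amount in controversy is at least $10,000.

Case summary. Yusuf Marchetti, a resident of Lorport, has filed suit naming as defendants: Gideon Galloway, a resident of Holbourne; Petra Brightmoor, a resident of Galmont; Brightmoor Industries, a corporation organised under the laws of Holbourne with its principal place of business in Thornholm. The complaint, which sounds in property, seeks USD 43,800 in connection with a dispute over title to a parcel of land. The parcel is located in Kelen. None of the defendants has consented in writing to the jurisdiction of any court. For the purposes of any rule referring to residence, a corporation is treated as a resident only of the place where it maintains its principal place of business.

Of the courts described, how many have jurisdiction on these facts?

The Superior Court of Kelen:
  (a) The amount in controversy is USD 43,800, which meets the 37,500 dollars floor — that alternative is enough. Satisfied.
  (b) The operative events occurred in Kelen, not Thornmarsh; the defendants reside as follows — Gideon Galloway in Holbourne, Petra Brightmoor in Galmont, Brightmoor Industries in Thornholm — not all in Kelen; no such written consent has been filed — no alternative holds. Condition not met.
  (c) The claim is a property claim, not a tort claim, which satisfies one of the alternatives. But the carve-out bites: the amount in controversy is $43,800, which meets the $10,000 floor. Condition not met.
  (d) The property lies in Kelen, so this disjunct is met. Condition met.
  → At least one condition fails; no jurisdiction.
The Circuit Court of Lorport:
  (a) No such written consent has been filed; the corporate defendant(s) have their principal place of business in Thornholm, not Lorport — no alternative holds. The proviso rescues it, though: the amount in controversy is 43,800 dollars, which meets the $15,000 floor. Satisfied.
  (b) The amount in controversy is $43,800, within the $50,000 ceiling, so this disjunct is met. Met.
  (c) Petra Brightmoor resides in Galmont. Satisfied.
  → Jurisdiction lies.
The Superior Court of Holbourne:
  (a) Gideon Galloway resides in Holbourne — that alternative is enough. Met.
  (b) The property lies in Kelen, not Galmont. However, the amount in controversy is $43,800, which meets the 10,000 dollars floor, so the 'unless' proviso supplies this condition. Satisfied.
  → Jurisdiction lies.
Courts with jurisdiction: the Circuit Court of Lorport, the Superior Court of Holbourne — 2 in total.

2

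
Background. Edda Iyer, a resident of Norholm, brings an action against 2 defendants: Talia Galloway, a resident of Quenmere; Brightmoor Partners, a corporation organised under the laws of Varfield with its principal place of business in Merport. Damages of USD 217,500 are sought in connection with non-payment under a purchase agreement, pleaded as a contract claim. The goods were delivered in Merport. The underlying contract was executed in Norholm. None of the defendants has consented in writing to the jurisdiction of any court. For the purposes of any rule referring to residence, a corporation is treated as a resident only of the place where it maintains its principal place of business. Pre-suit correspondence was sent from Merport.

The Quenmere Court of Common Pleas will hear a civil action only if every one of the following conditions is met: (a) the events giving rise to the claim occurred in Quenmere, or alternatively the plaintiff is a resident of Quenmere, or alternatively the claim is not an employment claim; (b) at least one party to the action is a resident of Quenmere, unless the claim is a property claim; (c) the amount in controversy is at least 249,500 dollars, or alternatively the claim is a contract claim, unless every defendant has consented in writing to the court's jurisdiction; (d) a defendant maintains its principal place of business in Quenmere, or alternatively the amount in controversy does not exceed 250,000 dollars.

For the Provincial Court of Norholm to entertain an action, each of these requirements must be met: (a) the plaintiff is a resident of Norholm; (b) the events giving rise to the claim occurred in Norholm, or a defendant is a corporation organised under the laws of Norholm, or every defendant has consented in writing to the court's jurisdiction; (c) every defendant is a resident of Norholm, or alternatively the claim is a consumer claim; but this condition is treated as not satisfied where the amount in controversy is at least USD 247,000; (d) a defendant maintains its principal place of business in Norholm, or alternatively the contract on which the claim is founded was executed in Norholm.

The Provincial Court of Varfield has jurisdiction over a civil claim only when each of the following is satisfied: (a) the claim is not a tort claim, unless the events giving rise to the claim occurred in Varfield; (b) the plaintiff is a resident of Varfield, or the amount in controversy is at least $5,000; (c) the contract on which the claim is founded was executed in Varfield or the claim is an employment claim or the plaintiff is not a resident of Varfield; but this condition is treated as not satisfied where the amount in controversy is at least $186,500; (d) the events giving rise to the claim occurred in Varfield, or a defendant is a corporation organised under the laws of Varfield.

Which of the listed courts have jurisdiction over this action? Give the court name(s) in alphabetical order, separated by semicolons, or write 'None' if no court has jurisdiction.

The Quenmere Court of Common Pleas:
  (a) The claim is a contract claim, not an employment claim — that alternative is enough. Satisfied.
  (b) Talia Galloway resides in Quenmere. Satisfied.
  (c) The claim is a contract claim, which satisfies one of the alternatives. Condition met.
  (d) The amount in controversy is $217,500, within the USD 250,000 ceiling, so this disjunct is met. Satisfied.
  → The court has jurisdiction.
The Provincial Court of Norholm:
  (a) The plaintiff resides in Norholm. Met.
  (b) The operative events occurred in Merport, not Norholm; the corporate defendant(s) are organised in Varfield, not Norholm; no such written consent has been filed — every alternative fails. Not satisfied.
  (c) The defendants reside as follows — Talia Galloway in Quenmere, Brightmoor Partners in Merport — not all in Norholm; the claim is a contract claim, not a consumer claim — none of the alternatives is met. Fails.
  (d) The contract was executed in Norholm, so one alternative holds. Satisfied.
  → At least one condition fails; no jurisdiction.
The Provincial Court of Varfield:
  (a) The claim is a contract claim, not a tort claim. Met.
  (b) The amount in controversy is 217,500 dollars, which meets the USD 5,000 floor, so one alternative holds. Met.
  (c) The plaintiff resides in Norholm, which is not Varfield — that alternative is enough. However, the amount in controversy is USD 217,500, which meets the 186,500 dollars floor, which falls within the stated exception and so defeats the condition. Not satisfied.
  (d) Brightmoor Partners is organised under the laws of Varfield, so one alternative holds. Condition met.
  → At least one condition fails; no jurisdiction.

the Quenmere Court of Common Pleas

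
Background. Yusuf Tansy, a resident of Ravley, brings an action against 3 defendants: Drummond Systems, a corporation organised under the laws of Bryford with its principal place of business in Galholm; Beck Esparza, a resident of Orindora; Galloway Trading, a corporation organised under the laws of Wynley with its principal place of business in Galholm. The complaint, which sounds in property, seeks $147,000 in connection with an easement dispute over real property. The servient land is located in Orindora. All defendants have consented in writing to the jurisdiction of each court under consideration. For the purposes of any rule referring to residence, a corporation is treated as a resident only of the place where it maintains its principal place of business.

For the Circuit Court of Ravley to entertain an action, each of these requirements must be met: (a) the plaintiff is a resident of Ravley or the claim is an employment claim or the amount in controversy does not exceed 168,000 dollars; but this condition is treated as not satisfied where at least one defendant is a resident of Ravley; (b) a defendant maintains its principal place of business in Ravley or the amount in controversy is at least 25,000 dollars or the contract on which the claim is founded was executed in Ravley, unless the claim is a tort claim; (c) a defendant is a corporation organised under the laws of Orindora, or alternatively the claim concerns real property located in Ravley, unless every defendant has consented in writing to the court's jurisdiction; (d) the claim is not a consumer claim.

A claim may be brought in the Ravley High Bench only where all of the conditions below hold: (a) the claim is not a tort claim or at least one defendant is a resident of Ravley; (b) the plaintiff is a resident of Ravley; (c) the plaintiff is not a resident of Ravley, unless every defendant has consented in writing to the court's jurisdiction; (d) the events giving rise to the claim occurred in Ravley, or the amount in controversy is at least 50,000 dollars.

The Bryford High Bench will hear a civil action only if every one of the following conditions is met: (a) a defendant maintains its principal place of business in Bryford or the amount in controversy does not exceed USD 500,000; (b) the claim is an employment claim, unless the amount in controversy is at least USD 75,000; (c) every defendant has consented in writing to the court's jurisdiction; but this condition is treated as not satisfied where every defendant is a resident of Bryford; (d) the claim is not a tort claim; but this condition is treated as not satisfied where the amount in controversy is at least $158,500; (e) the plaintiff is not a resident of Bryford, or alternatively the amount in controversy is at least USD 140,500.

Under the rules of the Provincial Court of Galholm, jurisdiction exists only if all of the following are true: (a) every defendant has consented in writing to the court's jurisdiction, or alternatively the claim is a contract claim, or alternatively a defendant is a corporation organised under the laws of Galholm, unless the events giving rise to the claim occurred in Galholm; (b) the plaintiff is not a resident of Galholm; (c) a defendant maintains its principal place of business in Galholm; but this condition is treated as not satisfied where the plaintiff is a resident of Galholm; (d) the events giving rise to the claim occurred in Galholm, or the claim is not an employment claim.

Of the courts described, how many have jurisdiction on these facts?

4

The Circuit Court of Ravley:
  (a) The plaintiff resides in Ravley, which satisfies one of the alternatives. And the carve-out is inapplicable — no defendant resides in Ravley (they reside in Galholm, Orindora, Galholm). Satisfied.
  (b) The amount in controversy is 147,000 dollars, which meets the $25,000 floor, so this disjunct is met. Met.
  (c) The corporate defendant(s) are organised in Bryford, Wynley, not Orindora; the property lies in Orindora, not Ravley — no alternative holds. But every defendant has filed written consent, and the 'unless' clause therefore excuses the requirement. Met.
  (d) The claim is a property claim, not a consumer claim. Condition met.
  → Jurisdiction lies.
The Ravley High Bench:
  (a) The claim is a property claim, not a tort claim, so this disjunct is met. Condition met.
  (b) The plaintiff resides in Ravley. Met.
  (c) The plaintiff resides in Ravley. The proviso rescues it, though: every defendant has filed written consent. Condition met.
  (d) The amount in controversy is $147,000, which meets the $50,000 floor, so this disjunct is met. Satisfied.
  → All conditions met; jurisdiction exists.
The Bryford High Bench:
  (a) The amount in controversy is USD 147,000, within the 500,000 dollars ceiling, so this disjunct is met. Satisfied.
  (b) The claim is a property claim, not an employment claim. But the amount in controversy is 147,000 dollars, which meets the 75,000 dollars floor, and the 'unless' clause therefore excuses the requirement. Condition met.
  (c) Every defendant has filed written consent. The carve-out does not apply: the defendants reside as follows — Drummond Systems in Galholm, Beck Esparza in Orindora, Galloway Trading in Galholm — not all in Bryford. Satisfied.
  (d) The claim is a property claim, not a tort claim. And the carve-out is inapplicable — the amount in controversy is $147,000, below the USD 158,500 floor. Satisfied.
  (e) The plaintiff resides in Ravley, which is not Bryford, which satisfies one of the alternatives. Condition met.
  → All conditions met; jurisdiction exists.
The Provincial Court of Galholm:
  (a) Every defendant has filed written consent, so this disjunct is met. Condition met.
  (b) The plaintiff resides in Ravley, which is not Galholm. Met.
  (c) Drummond Systems has its principal place of business in Galholm. And the carve-out is inapplicable — the plaintiff resides in Ravley, not Galholm. Met.
  (d) The claim is a property claim, not an employment claim — that alternative is enough. Met.
  → The court has jurisdiction.
Courts with jurisdiction: the Circuit Court of Ravley, the Ravley High Bench, the Bryford High Bench, the Provincial Court of Galholm — 4 in total.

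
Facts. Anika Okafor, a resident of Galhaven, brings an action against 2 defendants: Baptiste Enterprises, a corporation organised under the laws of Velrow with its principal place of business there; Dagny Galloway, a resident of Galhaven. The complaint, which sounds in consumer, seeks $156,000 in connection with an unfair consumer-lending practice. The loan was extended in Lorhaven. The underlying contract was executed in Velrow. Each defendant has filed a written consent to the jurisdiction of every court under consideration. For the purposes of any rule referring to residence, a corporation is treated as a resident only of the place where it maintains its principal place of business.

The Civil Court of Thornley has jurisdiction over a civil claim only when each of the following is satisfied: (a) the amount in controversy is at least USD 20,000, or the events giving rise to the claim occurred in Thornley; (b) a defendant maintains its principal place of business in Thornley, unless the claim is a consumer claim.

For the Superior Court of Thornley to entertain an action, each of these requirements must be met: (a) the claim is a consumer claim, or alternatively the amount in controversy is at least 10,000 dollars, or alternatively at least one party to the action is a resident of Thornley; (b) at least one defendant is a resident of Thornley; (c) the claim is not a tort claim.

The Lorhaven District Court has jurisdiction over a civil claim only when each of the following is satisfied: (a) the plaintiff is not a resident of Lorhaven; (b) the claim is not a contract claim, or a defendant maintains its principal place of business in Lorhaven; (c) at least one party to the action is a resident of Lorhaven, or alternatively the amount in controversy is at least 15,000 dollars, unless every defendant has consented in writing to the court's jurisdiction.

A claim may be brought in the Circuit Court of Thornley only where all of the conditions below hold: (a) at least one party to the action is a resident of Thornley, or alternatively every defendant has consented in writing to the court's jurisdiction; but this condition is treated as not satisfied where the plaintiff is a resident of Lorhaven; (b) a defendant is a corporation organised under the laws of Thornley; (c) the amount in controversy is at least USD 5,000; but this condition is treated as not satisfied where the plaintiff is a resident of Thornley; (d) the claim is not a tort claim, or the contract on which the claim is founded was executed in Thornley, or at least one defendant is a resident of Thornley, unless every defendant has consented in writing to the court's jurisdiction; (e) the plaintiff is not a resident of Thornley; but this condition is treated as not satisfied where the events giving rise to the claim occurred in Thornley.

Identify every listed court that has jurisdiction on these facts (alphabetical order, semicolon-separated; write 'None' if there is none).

The Civil Court of Thornley:
  (a) The amount in controversy is USD 156,000, which meets the 20,000 dollars floor, which satisfies one of the alternatives. Met.
  (b) The corporate defendant(s) have their principal place of business in Velrow, not Thornley. However, the claim is a consumer claim, so the 'unless' proviso supplies this condition. Satisfied.
  → The court has jurisdiction.
The Superior Court of Thornley:
  (a) The claim is a consumer claim — that alternative is enough. Met.
  (b) No defendant resides in Thornley (they reside in Velrow, Galhaven). Fails.
  (c) The claim is a consumer claim, not a tort claim. Condition met.
  → At least one condition fails; no jurisdiction.
The Lorhaven District Court:
  (a) The plaintiff resides in Galhaven, which is not Lorhaven. Condition met.
  (b) The claim is a consumer claim, not a contract claim, so one alternative holds. Met.
  (c) The amount in controversy is USD 156,000, which meets the 15,000 dollars floor, so one alternative holds. Condition met.
  → Jurisdiction lies.
The Circuit Court of Thornley:
  (a) Every defendant has filed written consent, so this disjunct is met. The exception is not triggered, since the plaintiff resides in Galhaven, not Lorhaven. Condition met.
  (b) The corporate defendant(s) are organised in Velrow, not Thornley. Not met.
  (c) The amount in controversy is $156,000, which meets the 5,000 dollars floor. The carve-out does not apply: the plaintiff resides in Galhaven, not Thornley. Met.
  (d) The claim is a consumer claim, not a tort claim, which satisfies one of the alternatives. Satisfied.
  (e) The plaintiff resides in Galhaven, which is not Thornley. The carve-out does not apply: the operative events occurred in Lorhaven, not Thornley. Satisfied.
  → No jurisdiction.

the Civil Court of Thornley; the Lorhaven District Court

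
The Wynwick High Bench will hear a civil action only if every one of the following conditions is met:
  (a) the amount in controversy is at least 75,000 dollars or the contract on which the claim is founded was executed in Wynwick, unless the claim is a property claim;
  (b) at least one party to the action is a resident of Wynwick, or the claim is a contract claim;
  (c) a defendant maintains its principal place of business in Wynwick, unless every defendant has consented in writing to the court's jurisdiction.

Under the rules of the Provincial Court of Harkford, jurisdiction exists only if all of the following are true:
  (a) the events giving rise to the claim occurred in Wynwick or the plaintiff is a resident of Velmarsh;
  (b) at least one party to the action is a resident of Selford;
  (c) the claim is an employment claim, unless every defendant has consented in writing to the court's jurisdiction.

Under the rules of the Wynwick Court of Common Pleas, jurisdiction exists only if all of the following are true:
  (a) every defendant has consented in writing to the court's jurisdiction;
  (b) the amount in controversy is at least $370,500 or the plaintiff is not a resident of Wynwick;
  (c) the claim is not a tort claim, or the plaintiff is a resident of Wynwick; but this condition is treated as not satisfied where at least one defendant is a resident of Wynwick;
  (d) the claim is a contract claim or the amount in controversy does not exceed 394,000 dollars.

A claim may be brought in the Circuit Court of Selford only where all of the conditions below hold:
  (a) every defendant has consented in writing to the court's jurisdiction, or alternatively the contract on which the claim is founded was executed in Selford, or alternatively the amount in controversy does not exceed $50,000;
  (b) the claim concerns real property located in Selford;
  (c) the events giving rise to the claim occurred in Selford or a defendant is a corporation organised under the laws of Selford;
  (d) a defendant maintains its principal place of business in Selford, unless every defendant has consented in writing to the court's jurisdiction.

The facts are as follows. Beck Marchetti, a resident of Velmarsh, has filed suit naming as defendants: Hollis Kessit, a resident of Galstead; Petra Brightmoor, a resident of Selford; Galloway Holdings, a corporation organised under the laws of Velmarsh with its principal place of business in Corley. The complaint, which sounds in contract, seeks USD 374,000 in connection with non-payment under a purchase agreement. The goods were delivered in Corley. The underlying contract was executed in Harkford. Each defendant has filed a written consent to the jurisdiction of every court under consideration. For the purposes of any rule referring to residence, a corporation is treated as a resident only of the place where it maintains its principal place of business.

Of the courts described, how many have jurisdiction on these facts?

The Wynwick High Bench:
  (a) The amount in controversy is USD 374,000, which meets the USD 75,000 floor, so one alternative holds. Satisfied.
  (b) The claim is a contract claim — that alternative is enough. Satisfied.
  (c) The corporate defendant(s) have their principal place of business in Corley, not Wynwick. However, every defendant has filed written consent, so the 'unless' proviso supplies this condition. Satisfied.
  → All conditions met; jurisdiction exists.
The Provincial Court of Harkford:
  (a) The plaintiff resides in Velmarsh, so one alternative holds. Satisfied.
  (b) Petra Brightmoor resides in Selford. Satisfied.
  (c) The claim is a contract claim, not an employment claim. The proviso rescues it, though: every defendant has filed written consent. Met.
  → All conditions met; jurisdiction exists.
The Wynwick Court of Common Pleas:
  (a) Every defendant has filed written consent. Met.
  (b) The amount in controversy is $374,000, which meets the 370,500 dollars floor, so one alternative holds. Satisfied.
  (c) The claim is a contract claim, not a tort claim, which satisfies one of the alternatives. And the carve-out is inapplicable — no defendant resides in Wynwick (they reside in Galstead, Selford, Corley). Satisfied.
  (d) The claim is a contract claim, so one alternative holds. Met.
  → All conditions met; jurisdiction exists.
The Circuit Court of Selford:
  (a) Every defendant has filed written consent — that alternative is enough. Satisfied.
  (b) The claim does not concern real property. Condition not met.
  (c) The operative events occurred in Corley, not Selford; the corporate defendant(s) are organised in Velmarsh, not Selford — no alternative holds. Not met.
  (d) The corporate defendant(s) have their principal place of business in Corley, not Selford. But every defendant has filed written consent, and the 'unless' clause therefore excuses the requirement. Condition met.
  → At least one condition fails; no jurisdiction.
Courts with jurisdiction: the Wynwick High Bench, the Provincial Court of Harkford, the Wynwick Court of Common Pleas — 3 in total.

3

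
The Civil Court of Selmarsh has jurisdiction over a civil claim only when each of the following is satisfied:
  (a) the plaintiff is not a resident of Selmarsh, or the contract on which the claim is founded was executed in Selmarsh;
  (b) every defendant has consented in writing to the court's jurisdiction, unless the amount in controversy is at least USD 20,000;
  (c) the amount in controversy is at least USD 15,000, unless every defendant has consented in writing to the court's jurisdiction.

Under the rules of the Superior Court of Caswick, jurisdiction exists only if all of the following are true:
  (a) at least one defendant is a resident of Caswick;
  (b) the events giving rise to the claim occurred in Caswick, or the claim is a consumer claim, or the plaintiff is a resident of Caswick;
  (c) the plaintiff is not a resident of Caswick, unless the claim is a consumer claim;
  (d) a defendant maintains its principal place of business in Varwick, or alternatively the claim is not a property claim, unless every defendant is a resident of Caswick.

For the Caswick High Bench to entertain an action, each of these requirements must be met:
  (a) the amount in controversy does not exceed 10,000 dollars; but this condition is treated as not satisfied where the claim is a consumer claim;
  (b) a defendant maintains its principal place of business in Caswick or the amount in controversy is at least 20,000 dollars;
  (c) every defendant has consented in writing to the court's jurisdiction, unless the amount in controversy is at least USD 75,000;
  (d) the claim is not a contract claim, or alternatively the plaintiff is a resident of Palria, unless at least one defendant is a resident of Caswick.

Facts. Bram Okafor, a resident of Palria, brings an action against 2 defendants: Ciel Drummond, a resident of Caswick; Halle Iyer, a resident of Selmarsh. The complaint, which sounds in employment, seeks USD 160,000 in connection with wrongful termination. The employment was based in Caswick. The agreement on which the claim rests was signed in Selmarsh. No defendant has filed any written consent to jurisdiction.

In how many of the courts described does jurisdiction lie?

The Civil Court of Selmarsh:
  (a) The plaintiff resides in Palria, which is not Selmarsh, which satisfies one of the alternatives. Condition met.
  (b) No such written consent has been filed. The proviso rescues it, though: the amount in controversy is $160,000, which meets the $20,000 floor. Condition met.
  (c) The amount in controversy is USD 160,000, which meets the USD 15,000 floor. Satisfied.
  → Every requirement is satisfied — jurisdiction.
The Superior Court of Caswick:
  (a) Ciel Drummond resides in Caswick. Met.
  (b) The operative events occurred in Caswick, so one alternative holds. Met.
  (c) The plaintiff resides in Palria, which is not Caswick. Met.
  (d) The claim is an employment claim, not a property claim, so this disjunct is met. Satisfied.
  → Jurisdiction lies.
The Caswick High Bench:
  (a) The amount in controversy is USD 160,000, above the USD 10,000 ceiling. Not met.
  (b) The amount in controversy is $160,000, which meets the USD 20,000 floor, which satisfies one of the alternatives. Met.
  (c) No such written consent has been filed. However, the amount in controversy is 160,000 dollars, which meets the USD 75,000 floor, so the 'unless' proviso supplies this condition. Met.
  (d) The claim is an employment claim, not a contract claim, so this disjunct is met. Condition met.
  → Not every requirement is met — no jurisdiction.
Courts with jurisdiction: the Civil Court of Selmarsh, the Superior Court of Caswick — 2 in total.

2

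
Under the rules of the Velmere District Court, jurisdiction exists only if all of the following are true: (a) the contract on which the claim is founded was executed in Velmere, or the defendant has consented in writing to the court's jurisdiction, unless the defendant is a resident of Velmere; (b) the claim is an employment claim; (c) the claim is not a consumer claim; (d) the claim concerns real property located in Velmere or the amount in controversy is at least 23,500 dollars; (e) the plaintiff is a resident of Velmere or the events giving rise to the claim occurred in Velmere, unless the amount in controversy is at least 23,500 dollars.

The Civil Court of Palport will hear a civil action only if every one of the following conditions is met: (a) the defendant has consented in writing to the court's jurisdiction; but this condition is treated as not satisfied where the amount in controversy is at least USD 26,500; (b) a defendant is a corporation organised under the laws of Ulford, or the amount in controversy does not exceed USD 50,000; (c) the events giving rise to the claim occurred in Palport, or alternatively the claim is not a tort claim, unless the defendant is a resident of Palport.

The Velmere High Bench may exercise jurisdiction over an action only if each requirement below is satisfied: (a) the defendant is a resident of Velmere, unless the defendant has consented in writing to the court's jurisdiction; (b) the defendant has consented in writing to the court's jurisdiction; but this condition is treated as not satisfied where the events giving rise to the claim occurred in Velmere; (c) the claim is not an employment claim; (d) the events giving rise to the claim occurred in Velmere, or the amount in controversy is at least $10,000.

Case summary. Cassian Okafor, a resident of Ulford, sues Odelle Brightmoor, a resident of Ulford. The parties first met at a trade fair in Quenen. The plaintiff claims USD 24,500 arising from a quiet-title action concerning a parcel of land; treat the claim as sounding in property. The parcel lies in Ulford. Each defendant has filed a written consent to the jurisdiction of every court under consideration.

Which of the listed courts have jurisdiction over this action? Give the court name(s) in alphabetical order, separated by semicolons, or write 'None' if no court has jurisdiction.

The Velmere District Court:
  (a) Every defendant has filed written consent, so this disjunct is met. Condition met.
  (b) The claim is a property claim, not an employment claim. Condition not met.
  (c) The claim is a property claim, not a consumer claim. Condition met.
  (d) The amount in controversy is $24,500, which meets the 23,500 dollars floor, which satisfies one of the alternatives. Satisfied.
  (e) The plaintiff resides in Ulford, not Velmere; the operative events occurred in Ulford, not Velmere — no alternative holds. The proviso rescues it, though: the amount in controversy is 24,500 dollars, which meets the $23,500 floor. Met.
  → The court lacks jurisdiction.
The Civil Court of Palport:
  (a) Every defendant has filed written consent. The carve-out does not apply: the amount in controversy is USD 24,500, below the $26,500 floor. Met.
  (b) The amount in controversy is USD 24,500, within the USD 50,000 ceiling, which satisfies one of the alternatives. Condition met.
  (c) The claim is a property claim, not a tort claim, so one alternative holds. Condition met.
  → Jurisdiction lies.
The Velmere High Bench:
  (a) The defendant resides in Ulford, not Velmere. But every defendant has filed written consent, and the 'unless' clause therefore excuses the requirement. Condition met.
  (b) Every defendant has filed written consent. The carve-out does not apply: the operative events occurred in Ulford, not Velmere. Met.
  (c) The claim is a property claim, not an employment claim. Satisfied.
  (d) The amount in controversy is USD 24,500, which meets the $10,000 floor, so this disjunct is met. Condition met.
  → All conditions met; jurisdiction exists.

the Civil Court of Palport; the Velmere High Bench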